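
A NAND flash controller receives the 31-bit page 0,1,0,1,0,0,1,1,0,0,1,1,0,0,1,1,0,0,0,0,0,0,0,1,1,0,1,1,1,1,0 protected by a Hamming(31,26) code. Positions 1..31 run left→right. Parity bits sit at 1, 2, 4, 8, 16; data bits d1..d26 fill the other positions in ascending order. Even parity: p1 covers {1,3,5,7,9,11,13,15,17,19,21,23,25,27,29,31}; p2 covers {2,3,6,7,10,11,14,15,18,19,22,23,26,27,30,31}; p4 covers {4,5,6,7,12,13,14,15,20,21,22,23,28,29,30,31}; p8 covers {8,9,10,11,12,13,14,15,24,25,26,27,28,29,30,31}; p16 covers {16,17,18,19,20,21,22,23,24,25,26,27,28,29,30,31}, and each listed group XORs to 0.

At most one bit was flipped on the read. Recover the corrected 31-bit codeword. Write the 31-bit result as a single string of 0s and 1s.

s1 (pos 1,3,5,7,9,11,13,15,17,19,21,23,25,27,29,31): 0⊕0⊕0⊕1⊕0⊕1⊕0⊕1⊕0⊕0⊕0⊕0⊕1⊕1⊕1⊕0 = 0
s2 (pos 2,3,6,7,10,11,14,15,18,19,22,23,26,27,30,31): 1⊕0⊕0⊕1⊕0⊕1⊕0⊕1⊕0⊕0⊕0⊕0⊕0⊕1⊕1⊕0 = 0
s4 (pos 4,5,6,7,12,13,14,15,20,21,22,23,28,29,30,31): 1⊕0⊕0⊕1⊕1⊕0⊕0⊕1⊕0⊕0⊕0⊕0⊕1⊕1⊕1⊕0 = 1
s8 (pos 8,9,10,11,12,13,14,15,24,25,26,27,28,29,30,31): 1⊕0⊕0⊕1⊕1⊕0⊕0⊕1⊕1⊕1⊕0⊕1⊕1⊕1⊕1⊕0 = 0
s16 (pos 16,17,18,19,20,21,22,23,24,25,26,27,28,29,30,31): 1⊕0⊕0⊕0⊕0⊕0⊕0⊕0⊕1⊕1⊕0⊕1⊕1⊕1⊕1⊕0 = 1
Syndrome s16…s1 = 10100 → error at position 20.
Flip position 20: 0101001100110011000000011011110 → 0101001100110011000100011011110

0101001100110011000100011011110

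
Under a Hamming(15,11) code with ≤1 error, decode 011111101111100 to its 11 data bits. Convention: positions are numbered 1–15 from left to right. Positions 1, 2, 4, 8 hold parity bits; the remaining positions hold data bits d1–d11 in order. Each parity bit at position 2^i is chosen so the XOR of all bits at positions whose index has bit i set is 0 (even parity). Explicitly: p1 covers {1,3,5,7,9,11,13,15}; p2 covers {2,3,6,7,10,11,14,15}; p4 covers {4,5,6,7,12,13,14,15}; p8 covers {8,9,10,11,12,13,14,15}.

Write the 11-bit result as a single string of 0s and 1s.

11111111100

s1 (pos 1,3,5,7,9,11,13,15): 0⊕1⊕1⊕1⊕1⊕1⊕1⊕0 = 0
s2 (pos 2,3,6,7,10,11,14,15): 1⊕1⊕1⊕1⊕1⊕1⊕0⊕0 = 0
s4 (pos 4,5,6,7,12,13,14,15): 1⊕1⊕1⊕1⊕1⊕1⊕0⊕0 = 0
s8 (pos 8,9,10,11,12,13,14,15): 0⊕1⊕1⊕1⊕1⊕1⊕0⊕0 = 1
Syndrome s8…s1 = 1000 → error at position 8.
Flip position 8: 011111101111100 → 011111111111100
Read data bits from positions 3,5,6,7,9,10,11,12,13,14,15: 11111111100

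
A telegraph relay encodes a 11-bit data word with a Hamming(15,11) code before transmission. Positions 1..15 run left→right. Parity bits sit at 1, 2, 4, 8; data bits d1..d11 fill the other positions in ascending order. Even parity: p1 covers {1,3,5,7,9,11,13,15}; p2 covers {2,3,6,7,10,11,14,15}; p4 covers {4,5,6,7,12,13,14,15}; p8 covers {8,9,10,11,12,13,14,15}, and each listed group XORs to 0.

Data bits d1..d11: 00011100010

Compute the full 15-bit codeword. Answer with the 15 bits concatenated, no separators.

010000111100010

Place data at non-parity positions: p1 p2 0 p4 0 0 1 p8 1 1 0 0 0 1 0
p1 (pos 1,3,5,7,9,11,13,15): XOR of data positions = 0⊕0⊕1⊕1⊕0⊕0⊕0 = 0
p2 (pos 2,3,6,7,10,11,14,15): XOR of data positions = 0⊕0⊕1⊕1⊕0⊕1⊕0 = 1
p4 (pos 4,5,6,7,12,13,14,15): XOR of data positions = 0⊕0⊕1⊕0⊕0⊕1⊕0 = 0
p8 (pos 8,9,10,11,12,13,14,15): XOR of data positions = 1⊕1⊕0⊕0⊕0⊕1⊕0 = 1
Codeword: 010000111100010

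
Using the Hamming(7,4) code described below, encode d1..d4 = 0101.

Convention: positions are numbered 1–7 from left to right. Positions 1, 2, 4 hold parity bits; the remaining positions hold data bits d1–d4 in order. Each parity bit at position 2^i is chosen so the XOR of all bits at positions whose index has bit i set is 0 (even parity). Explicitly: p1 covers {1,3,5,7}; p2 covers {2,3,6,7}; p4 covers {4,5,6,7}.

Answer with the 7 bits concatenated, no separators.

0100101

Place data at non-parity positions: p1 p2 0 p4 1 0 1
p1 (pos 1,3,5,7): XOR of data positions = 0⊕1⊕1 = 0
p2 (pos 2,3,6,7): XOR of data positions = 0⊕0⊕1 = 1
p4 (pos 4,5,6,7): XOR of data positions = 1⊕0⊕1 = 0
Codeword: 0100101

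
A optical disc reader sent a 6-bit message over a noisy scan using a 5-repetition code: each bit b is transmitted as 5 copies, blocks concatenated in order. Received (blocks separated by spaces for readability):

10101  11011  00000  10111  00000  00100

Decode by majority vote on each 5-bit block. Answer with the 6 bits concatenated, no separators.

110100

Block 1 (10101): 3 ones → 1
Block 2 (11011): 4 ones → 1
Block 3 (00000): 0 ones → 0
Block 4 (10111): 4 ones → 1
Block 5 (00000): 0 ones → 0
Block 6 (00100): 1 one → 0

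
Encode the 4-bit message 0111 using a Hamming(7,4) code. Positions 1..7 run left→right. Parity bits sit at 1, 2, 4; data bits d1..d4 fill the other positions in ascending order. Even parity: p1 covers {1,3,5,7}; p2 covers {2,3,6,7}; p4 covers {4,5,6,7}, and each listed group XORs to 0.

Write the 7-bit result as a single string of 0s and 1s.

Place data at non-parity positions: p1 p2 0 p4 1 1 1
p1 (pos 1,3,5,7): XOR of data positions = 0⊕1⊕1 = 0
p2 (pos 2,3,6,7): XOR of data positions = 0⊕1⊕1 = 0
p4 (pos 4,5,6,7): XOR of data positions = 1⊕1⊕1 = 1
Codeword: 0001111

0001111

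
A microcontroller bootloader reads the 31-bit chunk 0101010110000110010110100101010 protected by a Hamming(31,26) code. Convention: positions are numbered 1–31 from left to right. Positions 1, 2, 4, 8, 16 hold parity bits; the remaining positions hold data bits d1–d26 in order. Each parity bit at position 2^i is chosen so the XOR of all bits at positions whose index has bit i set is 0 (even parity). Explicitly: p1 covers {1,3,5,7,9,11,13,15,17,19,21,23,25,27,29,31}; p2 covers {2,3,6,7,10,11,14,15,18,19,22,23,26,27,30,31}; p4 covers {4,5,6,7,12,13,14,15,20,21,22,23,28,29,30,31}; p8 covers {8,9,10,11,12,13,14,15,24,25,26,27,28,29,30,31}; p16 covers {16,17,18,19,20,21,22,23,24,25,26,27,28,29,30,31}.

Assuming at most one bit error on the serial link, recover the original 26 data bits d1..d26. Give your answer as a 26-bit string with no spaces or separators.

s1 (pos 1,3,5,7,9,11,13,15,17,19,21,23,25,27,29,31): 0⊕0⊕0⊕0⊕1⊕0⊕0⊕1⊕0⊕0⊕1⊕1⊕0⊕0⊕0⊕0 = 0
s2 (pos 2,3,6,7,10,11,14,15,18,19,22,23,26,27,30,31): 1⊕0⊕1⊕0⊕0⊕0⊕1⊕1⊕1⊕0⊕0⊕1⊕1⊕0⊕1⊕0 = 0
s4 (pos 4,5,6,7,12,13,14,15,20,21,22,23,28,29,30,31): 1⊕0⊕1⊕0⊕0⊕0⊕1⊕1⊕1⊕1⊕0⊕1⊕1⊕0⊕1⊕0 = 1
s8 (pos 8,9,10,11,12,13,14,15,24,25,26,27,28,29,30,31): 1⊕1⊕0⊕0⊕0⊕0⊕1⊕1⊕0⊕0⊕1⊕0⊕1⊕0⊕1⊕0 = 1
s16 (pos 16,17,18,19,20,21,22,23,24,25,26,27,28,29,30,31): 0⊕0⊕1⊕0⊕1⊕1⊕0⊕1⊕0⊕0⊕1⊕0⊕1⊕0⊕1⊕0 = 1
Syndrome s16…s1 = 11100 → error at position 28.
Flip position 28: 0101010110000110010110100101010 → 0101010110000110010110100100010
Read data bits from positions 3,5,6,7,9,10,11,12,13,14,15,17,18,19,20,21,22,23,24,25,26,27,28,29,30,31: 00101000011010110100100010

00101000011010110100100010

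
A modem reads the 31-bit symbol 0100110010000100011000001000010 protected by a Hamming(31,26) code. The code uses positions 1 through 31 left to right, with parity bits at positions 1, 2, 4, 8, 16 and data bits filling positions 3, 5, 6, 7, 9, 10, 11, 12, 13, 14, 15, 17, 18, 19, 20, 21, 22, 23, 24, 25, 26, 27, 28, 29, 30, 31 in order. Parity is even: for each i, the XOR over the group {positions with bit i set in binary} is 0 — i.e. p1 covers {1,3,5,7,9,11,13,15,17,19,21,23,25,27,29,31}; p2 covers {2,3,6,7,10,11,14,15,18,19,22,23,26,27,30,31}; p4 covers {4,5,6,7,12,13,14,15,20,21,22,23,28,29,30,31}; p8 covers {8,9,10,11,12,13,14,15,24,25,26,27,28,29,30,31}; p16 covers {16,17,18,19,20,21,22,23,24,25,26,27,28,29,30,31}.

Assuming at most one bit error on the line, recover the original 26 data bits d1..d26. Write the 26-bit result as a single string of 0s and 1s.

s1 (pos 1,3,5,7,9,11,13,15,17,19,21,23,25,27,29,31): 0⊕0⊕1⊕0⊕1⊕0⊕0⊕0⊕0⊕1⊕0⊕0⊕1⊕0⊕0⊕0 = 0
s2 (pos 2,3,6,7,10,11,14,15,18,19,22,23,26,27,30,31): 1⊕0⊕1⊕0⊕0⊕0⊕1⊕0⊕1⊕1⊕0⊕0⊕0⊕0⊕1⊕0 = 0
s4 (pos 4,5,6,7,12,13,14,15,20,21,22,23,28,29,30,31): 0⊕1⊕1⊕0⊕0⊕0⊕1⊕0⊕0⊕0⊕0⊕0⊕0⊕0⊕1⊕0 = 0
s8 (pos 8,9,10,11,12,13,14,15,24,25,26,27,28,29,30,31): 0⊕1⊕0⊕0⊕0⊕0⊕1⊕0⊕0⊕1⊕0⊕0⊕0⊕0⊕1⊕0 = 0
s16 (pos 16,17,18,19,20,21,22,23,24,25,26,27,28,29,30,31): 0⊕0⊕1⊕1⊕0⊕0⊕0⊕0⊕0⊕1⊕0⊕0⊕0⊕0⊕1⊕0 = 0
Syndrome s16…s1 = 00000 → no error.
Read data bits from positions 3,5,6,7,9,10,11,12,13,14,15,17,18,19,20,21,22,23,24,25,26,27,28,29,30,31: 01101000010011000001000010

01101000010011000001000010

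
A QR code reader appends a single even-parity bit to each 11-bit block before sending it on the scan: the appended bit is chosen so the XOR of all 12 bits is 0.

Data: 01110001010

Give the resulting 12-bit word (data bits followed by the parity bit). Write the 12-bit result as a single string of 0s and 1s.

XOR of the 11 data bits: 0⊕1⊕1⊕1⊕0⊕0⊕0⊕1⊕0⊕1⊕0 = 1
Parity bit = 1 (so all 12 bits XOR to 0).

011100010101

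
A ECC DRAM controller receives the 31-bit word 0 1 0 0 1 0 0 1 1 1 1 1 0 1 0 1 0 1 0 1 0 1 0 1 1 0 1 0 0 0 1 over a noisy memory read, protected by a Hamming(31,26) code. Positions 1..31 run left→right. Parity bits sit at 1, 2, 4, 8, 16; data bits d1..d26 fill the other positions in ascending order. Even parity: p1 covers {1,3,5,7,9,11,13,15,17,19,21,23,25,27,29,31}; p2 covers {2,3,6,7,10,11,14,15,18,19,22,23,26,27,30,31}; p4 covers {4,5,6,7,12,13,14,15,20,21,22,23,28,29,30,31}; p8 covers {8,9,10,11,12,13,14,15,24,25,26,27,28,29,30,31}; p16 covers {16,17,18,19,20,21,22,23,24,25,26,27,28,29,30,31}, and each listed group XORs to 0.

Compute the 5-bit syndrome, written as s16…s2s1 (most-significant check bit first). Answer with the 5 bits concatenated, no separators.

s1 (pos 1,3,5,7,9,11,13,15,17,19,21,23,25,27,29,31): 0⊕0⊕1⊕0⊕1⊕1⊕0⊕0⊕0⊕0⊕0⊕0⊕1⊕1⊕0⊕1 = 0
s2 (pos 2,3,6,7,10,11,14,15,18,19,22,23,26,27,30,31): 1⊕0⊕0⊕0⊕1⊕1⊕1⊕0⊕1⊕0⊕1⊕0⊕0⊕1⊕0⊕1 = 0
s4 (pos 4,5,6,7,12,13,14,15,20,21,22,23,28,29,30,31): 0⊕1⊕0⊕0⊕1⊕0⊕1⊕0⊕1⊕0⊕1⊕0⊕0⊕0⊕0⊕1 = 0
s8 (pos 8,9,10,11,12,13,14,15,24,25,26,27,28,29,30,31): 1⊕1⊕1⊕1⊕1⊕0⊕1⊕0⊕1⊕1⊕0⊕1⊕0⊕0⊕0⊕1 = 0
s16 (pos 16,17,18,19,20,21,22,23,24,25,26,27,28,29,30,31): 1⊕0⊕1⊕0⊕1⊕0⊕1⊕0⊕1⊕1⊕0⊕1⊕0⊕0⊕0⊕1 = 0
Syndrome s16…s1 = 00000 → no error.

00000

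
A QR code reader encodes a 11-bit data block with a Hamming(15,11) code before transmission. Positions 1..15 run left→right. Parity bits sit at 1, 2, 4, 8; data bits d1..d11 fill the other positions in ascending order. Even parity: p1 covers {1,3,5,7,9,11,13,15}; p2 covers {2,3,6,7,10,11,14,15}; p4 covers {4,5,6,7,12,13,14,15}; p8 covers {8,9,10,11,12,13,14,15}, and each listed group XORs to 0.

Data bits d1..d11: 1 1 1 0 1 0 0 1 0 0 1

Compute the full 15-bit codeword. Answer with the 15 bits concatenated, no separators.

011011011001001

Place data at non-parity positions: p1 p2 1 p4 1 1 0 p8 1 0 0 1 0 0 1
p1 (pos 1,3,5,7,9,11,13,15): XOR of data positions = 1⊕1⊕0⊕1⊕0⊕0⊕1 = 0
p2 (pos 2,3,6,7,10,11,14,15): XOR of data positions = 1⊕1⊕0⊕0⊕0⊕0⊕1 = 1
p4 (pos 4,5,6,7,12,13,14,15): XOR of data positions = 1⊕1⊕0⊕1⊕0⊕0⊕1 = 0
p8 (pos 8,9,10,11,12,13,14,15): XOR of data positions = 1⊕0⊕0⊕1⊕0⊕0⊕1 = 1
Codeword: 011011011001001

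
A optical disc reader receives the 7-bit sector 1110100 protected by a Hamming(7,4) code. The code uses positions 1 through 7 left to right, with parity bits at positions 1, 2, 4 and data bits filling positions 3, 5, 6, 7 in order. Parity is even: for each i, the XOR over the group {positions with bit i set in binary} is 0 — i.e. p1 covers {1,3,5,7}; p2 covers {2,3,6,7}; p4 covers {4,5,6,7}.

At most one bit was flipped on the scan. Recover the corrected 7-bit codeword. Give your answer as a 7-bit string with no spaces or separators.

s1 (pos 1,3,5,7): 1⊕1⊕1⊕0 = 1
s2 (pos 2,3,6,7): 1⊕1⊕0⊕0 = 0
s4 (pos 4,5,6,7): 0⊕1⊕0⊕0 = 1
Syndrome s4…s1 = 101 → error at position 5.
Flip position 5: 1110100 → 1110000

1110000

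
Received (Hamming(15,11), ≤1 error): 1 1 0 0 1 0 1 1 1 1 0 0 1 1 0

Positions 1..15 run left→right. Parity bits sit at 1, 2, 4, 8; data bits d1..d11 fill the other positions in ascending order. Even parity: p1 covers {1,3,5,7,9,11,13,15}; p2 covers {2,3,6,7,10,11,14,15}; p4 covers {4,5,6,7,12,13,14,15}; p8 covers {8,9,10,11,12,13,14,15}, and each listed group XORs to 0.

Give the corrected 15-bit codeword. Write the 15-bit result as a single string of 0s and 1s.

s1 (pos 1,3,5,7,9,11,13,15): 1⊕0⊕1⊕1⊕1⊕0⊕1⊕0 = 1
s2 (pos 2,3,6,7,10,11,14,15): 1⊕0⊕0⊕1⊕1⊕0⊕1⊕0 = 0
s4 (pos 4,5,6,7,12,13,14,15): 0⊕1⊕0⊕1⊕0⊕1⊕1⊕0 = 0
s8 (pos 8,9,10,11,12,13,14,15): 1⊕1⊕1⊕0⊕0⊕1⊕1⊕0 = 1
Syndrome s8…s1 = 1001 → error at position 9.
Flip position 9: 110010111100110 → 110010110100110

110010110100110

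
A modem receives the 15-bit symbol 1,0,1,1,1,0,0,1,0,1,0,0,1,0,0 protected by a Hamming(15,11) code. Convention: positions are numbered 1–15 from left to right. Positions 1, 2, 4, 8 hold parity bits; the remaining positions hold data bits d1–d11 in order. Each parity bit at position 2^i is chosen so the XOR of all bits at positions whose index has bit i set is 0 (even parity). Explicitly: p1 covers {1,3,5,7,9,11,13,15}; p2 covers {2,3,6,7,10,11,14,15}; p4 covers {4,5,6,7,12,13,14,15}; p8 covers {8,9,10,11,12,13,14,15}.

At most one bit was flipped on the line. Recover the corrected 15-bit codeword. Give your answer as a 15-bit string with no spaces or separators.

s1 (pos 1,3,5,7,9,11,13,15): 1⊕1⊕1⊕0⊕0⊕0⊕1⊕0 = 0
s2 (pos 2,3,6,7,10,11,14,15): 0⊕1⊕0⊕0⊕1⊕0⊕0⊕0 = 0
s4 (pos 4,5,6,7,12,13,14,15): 1⊕1⊕0⊕0⊕0⊕1⊕0⊕0 = 1
s8 (pos 8,9,10,11,12,13,14,15): 1⊕0⊕1⊕0⊕0⊕1⊕0⊕0 = 1
Syndrome s8…s1 = 1100 → error at position 12.
Flip position 12: 101110010100100 → 101110010101100

101110010101100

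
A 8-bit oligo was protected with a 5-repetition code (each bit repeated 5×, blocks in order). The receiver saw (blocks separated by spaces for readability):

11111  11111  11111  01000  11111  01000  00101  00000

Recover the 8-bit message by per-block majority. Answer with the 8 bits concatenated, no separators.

Block 1 (11111): 5 ones → 1
Block 2 (11111): 5 ones → 1
Block 3 (11111): 5 ones → 1
Block 4 (01000): 1 one → 0
Block 5 (11111): 5 ones → 1
Block 6 (01000): 1 one → 0
Block 7 (00101): 2 ones → 0
Block 8 (00000): 0 ones → 0

11101000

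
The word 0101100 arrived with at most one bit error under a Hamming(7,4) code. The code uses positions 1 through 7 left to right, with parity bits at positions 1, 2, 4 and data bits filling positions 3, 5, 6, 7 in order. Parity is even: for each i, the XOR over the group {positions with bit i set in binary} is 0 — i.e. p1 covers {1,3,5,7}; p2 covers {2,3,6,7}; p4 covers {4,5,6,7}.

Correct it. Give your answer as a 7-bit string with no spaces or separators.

s1 (pos 1,3,5,7): 0⊕0⊕1⊕0 = 1
s2 (pos 2,3,6,7): 1⊕0⊕0⊕0 = 1
s4 (pos 4,5,6,7): 1⊕1⊕0⊕0 = 0
Syndrome s4…s1 = 011 → error at position 3.
Flip position 3: 0101100 → 0111100

0111100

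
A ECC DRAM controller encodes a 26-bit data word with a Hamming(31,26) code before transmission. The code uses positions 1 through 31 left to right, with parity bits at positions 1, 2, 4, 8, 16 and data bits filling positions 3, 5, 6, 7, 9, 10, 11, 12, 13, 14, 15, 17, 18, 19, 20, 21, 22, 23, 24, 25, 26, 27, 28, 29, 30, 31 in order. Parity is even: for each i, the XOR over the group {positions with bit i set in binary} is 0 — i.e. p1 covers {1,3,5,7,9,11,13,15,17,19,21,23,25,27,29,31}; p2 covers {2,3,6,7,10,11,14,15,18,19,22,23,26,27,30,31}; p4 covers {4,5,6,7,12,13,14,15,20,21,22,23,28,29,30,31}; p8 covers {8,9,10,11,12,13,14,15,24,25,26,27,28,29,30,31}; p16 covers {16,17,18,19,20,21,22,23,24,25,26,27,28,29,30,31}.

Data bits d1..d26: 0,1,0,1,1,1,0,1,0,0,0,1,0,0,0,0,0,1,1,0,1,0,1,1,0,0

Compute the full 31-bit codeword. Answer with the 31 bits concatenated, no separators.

0000101111010000100000110101100

Place data at non-parity positions: p1 p2 0 p4 1 0 1 p8 1 1 0 1 0 0 0 p16 1 0 0 0 0 0 1 1 0 1 0 1 1 0 0
p1 (pos 1,3,5,7,9,11,13,15,17,19,21,23,25,27,29,31): XOR of data positions = 0⊕1⊕1⊕1⊕0⊕0⊕0⊕1⊕0⊕0⊕1⊕0⊕0⊕1⊕0 = 0
p2 (pos 2,3,6,7,10,11,14,15,18,19,22,23,26,27,30,31): XOR of data positions = 0⊕0⊕1⊕1⊕0⊕0⊕0⊕0⊕0⊕0⊕1⊕1⊕0⊕0⊕0 = 0
p4 (pos 4,5,6,7,12,13,14,15,20,21,22,23,28,29,30,31): XOR of data positions = 1⊕0⊕1⊕1⊕0⊕0⊕0⊕0⊕0⊕0⊕1⊕1⊕1⊕0⊕0 = 0
p8 (pos 8,9,10,11,12,13,14,15,24,25,26,27,28,29,30,31): XOR of data positions = 1⊕1⊕0⊕1⊕0⊕0⊕0⊕1⊕0⊕1⊕0⊕1⊕1⊕0⊕0 = 1
p16 (pos 16,17,18,19,20,21,22,23,24,25,26,27,28,29,30,31): XOR of data positions = 1⊕0⊕0⊕0⊕0⊕0⊕1⊕1⊕0⊕1⊕0⊕1⊕1⊕0⊕0 = 0
Codeword: 0000101111010000100000110101100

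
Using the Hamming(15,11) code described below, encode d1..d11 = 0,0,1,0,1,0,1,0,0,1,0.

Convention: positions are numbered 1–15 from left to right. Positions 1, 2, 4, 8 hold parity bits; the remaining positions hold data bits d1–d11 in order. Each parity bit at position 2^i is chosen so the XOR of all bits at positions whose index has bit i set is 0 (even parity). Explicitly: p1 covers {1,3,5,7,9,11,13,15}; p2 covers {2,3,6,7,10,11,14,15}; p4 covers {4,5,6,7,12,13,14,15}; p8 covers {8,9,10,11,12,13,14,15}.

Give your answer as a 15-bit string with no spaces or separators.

Place data at non-parity positions: p1 p2 0 p4 0 1 0 p8 1 0 1 0 0 1 0
p1 (pos 1,3,5,7,9,11,13,15): XOR of data positions = 0⊕0⊕0⊕1⊕1⊕0⊕0 = 0
p2 (pos 2,3,6,7,10,11,14,15): XOR of data positions = 0⊕1⊕0⊕0⊕1⊕1⊕0 = 1
p4 (pos 4,5,6,7,12,13,14,15): XOR of data positions = 0⊕1⊕0⊕0⊕0⊕1⊕0 = 0
p8 (pos 8,9,10,11,12,13,14,15): XOR of data positions = 1⊕0⊕1⊕0⊕0⊕1⊕0 = 1
Codeword: 010001011010010

010001011010010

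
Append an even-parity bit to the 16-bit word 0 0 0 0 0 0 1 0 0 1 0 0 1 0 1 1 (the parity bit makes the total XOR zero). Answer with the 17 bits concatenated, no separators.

00000010010010111

XOR of the 16 data bits: 0⊕0⊕0⊕0⊕0⊕0⊕1⊕0⊕0⊕1⊕0⊕0⊕1⊕0⊕1⊕1 = 1
Parity bit = 1 (so all 17 bits XOR to 0).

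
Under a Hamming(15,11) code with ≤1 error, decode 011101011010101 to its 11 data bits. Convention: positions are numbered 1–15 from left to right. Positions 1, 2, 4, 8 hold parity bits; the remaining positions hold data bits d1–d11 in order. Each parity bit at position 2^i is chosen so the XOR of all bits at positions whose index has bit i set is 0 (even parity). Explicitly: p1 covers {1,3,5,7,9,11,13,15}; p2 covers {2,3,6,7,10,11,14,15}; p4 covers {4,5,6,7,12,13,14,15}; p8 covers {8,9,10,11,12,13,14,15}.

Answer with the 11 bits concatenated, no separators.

10101000101

s1 (pos 1,3,5,7,9,11,13,15): 0⊕1⊕0⊕0⊕1⊕1⊕1⊕1 = 1
s2 (pos 2,3,6,7,10,11,14,15): 1⊕1⊕1⊕0⊕0⊕1⊕0⊕1 = 1
s4 (pos 4,5,6,7,12,13,14,15): 1⊕0⊕1⊕0⊕0⊕1⊕0⊕1 = 0
s8 (pos 8,9,10,11,12,13,14,15): 1⊕1⊕0⊕1⊕0⊕1⊕0⊕1 = 1
Syndrome s8…s1 = 1011 → error at position 11.
Flip position 11: 011101011010101 → 011101011000101
Read data bits from positions 3,5,6,7,9,10,11,12,13,14,15: 10101000101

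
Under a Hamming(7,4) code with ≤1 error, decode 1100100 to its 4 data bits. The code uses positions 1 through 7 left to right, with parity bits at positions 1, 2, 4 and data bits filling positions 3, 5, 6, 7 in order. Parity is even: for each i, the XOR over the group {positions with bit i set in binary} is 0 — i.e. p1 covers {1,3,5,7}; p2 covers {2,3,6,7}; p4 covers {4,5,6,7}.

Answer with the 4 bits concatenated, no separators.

0110

s1 (pos 1,3,5,7): 1⊕0⊕1⊕0 = 0
s2 (pos 2,3,6,7): 1⊕0⊕0⊕0 = 1
s4 (pos 4,5,6,7): 0⊕1⊕0⊕0 = 1
Syndrome s4…s1 = 110 → error at position 6.
Flip position 6: 1100100 → 1100110
Read data bits from positions 3,5,6,7: 0110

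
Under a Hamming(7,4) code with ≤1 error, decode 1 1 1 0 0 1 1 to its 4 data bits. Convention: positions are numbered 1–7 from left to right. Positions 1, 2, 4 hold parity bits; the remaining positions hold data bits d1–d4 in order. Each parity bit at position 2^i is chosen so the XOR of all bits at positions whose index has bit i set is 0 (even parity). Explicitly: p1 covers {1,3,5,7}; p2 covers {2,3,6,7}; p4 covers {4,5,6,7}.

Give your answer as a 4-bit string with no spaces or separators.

s1 (pos 1,3,5,7): 1⊕1⊕0⊕1 = 1
s2 (pos 2,3,6,7): 1⊕1⊕1⊕1 = 0
s4 (pos 4,5,6,7): 0⊕0⊕1⊕1 = 0
Syndrome s4…s1 = 001 → error at position 1.
Flip position 1: 1110011 → 0110011
Read data bits from positions 3,5,6,7: 1011

1011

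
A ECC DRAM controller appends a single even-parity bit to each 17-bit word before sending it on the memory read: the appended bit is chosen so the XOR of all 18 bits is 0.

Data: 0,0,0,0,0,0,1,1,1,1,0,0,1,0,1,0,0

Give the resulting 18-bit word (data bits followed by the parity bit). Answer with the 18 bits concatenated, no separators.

XOR of the 17 data bits: 0⊕0⊕0⊕0⊕0⊕0⊕1⊕1⊕1⊕1⊕0⊕0⊕1⊕0⊕1⊕0⊕0 = 0
Parity bit = 0 (so all 18 bits XOR to 0).

000000111100101000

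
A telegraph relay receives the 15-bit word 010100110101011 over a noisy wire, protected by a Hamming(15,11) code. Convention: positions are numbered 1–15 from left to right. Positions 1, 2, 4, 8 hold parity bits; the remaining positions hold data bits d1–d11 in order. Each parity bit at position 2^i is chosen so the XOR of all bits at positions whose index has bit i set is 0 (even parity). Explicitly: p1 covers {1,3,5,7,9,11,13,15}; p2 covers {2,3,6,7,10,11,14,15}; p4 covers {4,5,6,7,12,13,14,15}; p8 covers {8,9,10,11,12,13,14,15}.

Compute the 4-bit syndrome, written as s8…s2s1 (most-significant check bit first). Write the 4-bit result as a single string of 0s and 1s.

1110

s1 (pos 1,3,5,7,9,11,13,15): 0⊕0⊕0⊕1⊕0⊕0⊕0⊕1 = 0
s2 (pos 2,3,6,7,10,11,14,15): 1⊕0⊕0⊕1⊕1⊕0⊕1⊕1 = 1
s4 (pos 4,5,6,7,12,13,14,15): 1⊕0⊕0⊕1⊕1⊕0⊕1⊕1 = 1
s8 (pos 8,9,10,11,12,13,14,15): 1⊕0⊕1⊕0⊕1⊕0⊕1⊕1 = 1
Syndrome s8…s1 = 1110 → error at position 14.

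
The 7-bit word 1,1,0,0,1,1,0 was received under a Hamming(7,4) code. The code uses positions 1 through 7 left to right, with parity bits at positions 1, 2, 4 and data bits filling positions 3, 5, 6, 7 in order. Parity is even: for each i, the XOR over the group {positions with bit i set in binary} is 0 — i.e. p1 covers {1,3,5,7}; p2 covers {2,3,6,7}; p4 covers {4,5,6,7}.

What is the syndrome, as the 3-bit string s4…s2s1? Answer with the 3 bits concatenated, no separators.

s1 (pos 1,3,5,7): 1⊕0⊕1⊕0 = 0
s2 (pos 2,3,6,7): 1⊕0⊕1⊕0 = 0
s4 (pos 4,5,6,7): 0⊕1⊕1⊕0 = 0
Syndrome s4…s1 = 000 → no error.

000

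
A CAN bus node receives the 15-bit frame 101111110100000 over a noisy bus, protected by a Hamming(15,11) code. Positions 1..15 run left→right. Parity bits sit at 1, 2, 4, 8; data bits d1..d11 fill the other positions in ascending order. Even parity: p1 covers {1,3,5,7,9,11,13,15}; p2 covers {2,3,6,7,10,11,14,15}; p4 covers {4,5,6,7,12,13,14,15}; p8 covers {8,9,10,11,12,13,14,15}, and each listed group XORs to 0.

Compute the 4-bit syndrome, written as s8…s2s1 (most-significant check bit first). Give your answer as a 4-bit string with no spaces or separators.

s1 (pos 1,3,5,7,9,11,13,15): 1⊕1⊕1⊕1⊕0⊕0⊕0⊕0 = 0
s2 (pos 2,3,6,7,10,11,14,15): 0⊕1⊕1⊕1⊕1⊕0⊕0⊕0 = 0
s4 (pos 4,5,6,7,12,13,14,15): 1⊕1⊕1⊕1⊕0⊕0⊕0⊕0 = 0
s8 (pos 8,9,10,11,12,13,14,15): 1⊕0⊕1⊕0⊕0⊕0⊕0⊕0 = 0
Syndrome s8…s1 = 0000 → no error.

0000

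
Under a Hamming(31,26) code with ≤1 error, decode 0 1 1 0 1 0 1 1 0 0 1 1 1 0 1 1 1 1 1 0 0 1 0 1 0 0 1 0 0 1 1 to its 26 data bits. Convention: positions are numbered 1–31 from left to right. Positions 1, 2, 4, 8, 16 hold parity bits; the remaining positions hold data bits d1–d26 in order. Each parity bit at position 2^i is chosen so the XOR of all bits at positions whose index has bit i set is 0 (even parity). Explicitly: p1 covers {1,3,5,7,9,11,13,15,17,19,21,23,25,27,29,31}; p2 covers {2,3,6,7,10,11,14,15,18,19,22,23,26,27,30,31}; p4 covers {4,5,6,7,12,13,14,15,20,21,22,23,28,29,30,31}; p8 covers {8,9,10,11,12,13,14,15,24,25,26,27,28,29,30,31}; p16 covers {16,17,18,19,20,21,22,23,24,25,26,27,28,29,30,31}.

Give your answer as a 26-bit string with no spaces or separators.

s1 (pos 1,3,5,7,9,11,13,15,17,19,21,23,25,27,29,31): 0⊕1⊕1⊕1⊕0⊕1⊕1⊕1⊕1⊕1⊕0⊕0⊕0⊕1⊕0⊕1 = 0
s2 (pos 2,3,6,7,10,11,14,15,18,19,22,23,26,27,30,31): 1⊕1⊕0⊕1⊕0⊕1⊕0⊕1⊕1⊕1⊕1⊕0⊕0⊕1⊕1⊕1 = 1
s4 (pos 4,5,6,7,12,13,14,15,20,21,22,23,28,29,30,31): 0⊕1⊕0⊕1⊕1⊕1⊕0⊕1⊕0⊕0⊕1⊕0⊕0⊕0⊕1⊕1 = 0
s8 (pos 8,9,10,11,12,13,14,15,24,25,26,27,28,29,30,31): 1⊕0⊕0⊕1⊕1⊕1⊕0⊕1⊕1⊕0⊕0⊕1⊕0⊕0⊕1⊕1 = 1
s16 (pos 16,17,18,19,20,21,22,23,24,25,26,27,28,29,30,31): 1⊕1⊕1⊕1⊕0⊕0⊕1⊕0⊕1⊕0⊕0⊕1⊕0⊕0⊕1⊕1 = 1
Syndrome s16…s1 = 11010 → error at position 26.
Flip position 26: 0110101100111011111001010010011 → 0110101100111011111001010110011
Read data bits from positions 3,5,6,7,9,10,11,12,13,14,15,17,18,19,20,21,22,23,24,25,26,27,28,29,30,31: 11010011101111001010110011

11010011101111001010110011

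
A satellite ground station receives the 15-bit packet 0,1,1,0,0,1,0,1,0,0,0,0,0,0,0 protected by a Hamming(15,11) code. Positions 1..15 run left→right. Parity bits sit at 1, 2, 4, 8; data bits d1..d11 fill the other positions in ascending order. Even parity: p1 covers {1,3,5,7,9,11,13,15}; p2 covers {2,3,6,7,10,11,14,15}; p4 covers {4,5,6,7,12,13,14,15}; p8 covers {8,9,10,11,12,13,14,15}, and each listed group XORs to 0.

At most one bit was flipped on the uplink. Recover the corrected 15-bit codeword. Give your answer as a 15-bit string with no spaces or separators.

s1 (pos 1,3,5,7,9,11,13,15): 0⊕1⊕0⊕0⊕0⊕0⊕0⊕0 = 1
s2 (pos 2,3,6,7,10,11,14,15): 1⊕1⊕1⊕0⊕0⊕0⊕0⊕0 = 1
s4 (pos 4,5,6,7,12,13,14,15): 0⊕0⊕1⊕0⊕0⊕0⊕0⊕0 = 1
s8 (pos 8,9,10,11,12,13,14,15): 1⊕0⊕0⊕0⊕0⊕0⊕0⊕0 = 1
Syndrome s8…s1 = 1111 → error at position 15.
Flip position 15: 011001010000000 → 011001010000001

011001010000001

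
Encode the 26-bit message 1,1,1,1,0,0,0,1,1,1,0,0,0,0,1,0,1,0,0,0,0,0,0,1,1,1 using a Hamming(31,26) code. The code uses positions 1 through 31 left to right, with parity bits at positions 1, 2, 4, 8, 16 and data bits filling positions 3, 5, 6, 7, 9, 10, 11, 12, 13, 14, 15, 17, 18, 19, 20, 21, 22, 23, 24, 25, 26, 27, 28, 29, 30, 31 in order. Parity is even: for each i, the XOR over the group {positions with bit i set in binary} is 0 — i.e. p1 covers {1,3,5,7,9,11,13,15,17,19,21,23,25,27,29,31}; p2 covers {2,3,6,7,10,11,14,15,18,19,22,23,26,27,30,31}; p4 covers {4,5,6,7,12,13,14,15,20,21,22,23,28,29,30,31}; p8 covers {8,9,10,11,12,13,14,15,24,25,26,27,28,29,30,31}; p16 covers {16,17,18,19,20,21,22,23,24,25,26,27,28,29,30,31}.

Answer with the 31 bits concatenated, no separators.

0111111000011101000101000000111

Place data at non-parity positions: p1 p2 1 p4 1 1 1 p8 0 0 0 1 1 1 0 p16 0 0 0 1 0 1 0 0 0 0 0 0 1 1 1
p1 (pos 1,3,5,7,9,11,13,15,17,19,21,23,25,27,29,31): XOR of data positions = 1⊕1⊕1⊕0⊕0⊕1⊕0⊕0⊕0⊕0⊕0⊕0⊕0⊕1⊕1 = 0
p2 (pos 2,3,6,7,10,11,14,15,18,19,22,23,26,27,30,31): XOR of data positions = 1⊕1⊕1⊕0⊕0⊕1⊕0⊕0⊕0⊕1⊕0⊕0⊕0⊕1⊕1 = 1
p4 (pos 4,5,6,7,12,13,14,15,20,21,22,23,28,29,30,31): XOR of data positions = 1⊕1⊕1⊕1⊕1⊕1⊕0⊕1⊕0⊕1⊕0⊕0⊕1⊕1⊕1 = 1
p8 (pos 8,9,10,11,12,13,14,15,24,25,26,27,28,29,30,31): XOR of data positions = 0⊕0⊕0⊕1⊕1⊕1⊕0⊕0⊕0⊕0⊕0⊕0⊕1⊕1⊕1 = 0
p16 (pos 16,17,18,19,20,21,22,23,24,25,26,27,28,29,30,31): XOR of data positions = 0⊕0⊕0⊕1⊕0⊕1⊕0⊕0⊕0⊕0⊕0⊕0⊕1⊕1⊕1 = 1
Codeword: 0111111000011101000101000000111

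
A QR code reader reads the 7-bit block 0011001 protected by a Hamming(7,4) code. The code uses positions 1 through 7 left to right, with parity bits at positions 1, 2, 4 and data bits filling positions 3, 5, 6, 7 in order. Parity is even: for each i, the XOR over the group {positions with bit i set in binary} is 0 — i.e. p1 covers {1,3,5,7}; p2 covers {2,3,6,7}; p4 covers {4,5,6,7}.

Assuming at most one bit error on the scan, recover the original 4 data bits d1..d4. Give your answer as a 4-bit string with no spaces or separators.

s1 (pos 1,3,5,7): 0⊕1⊕0⊕1 = 0
s2 (pos 2,3,6,7): 0⊕1⊕0⊕1 = 0
s4 (pos 4,5,6,7): 1⊕0⊕0⊕1 = 0
Syndrome s4…s1 = 000 → no error.
Read data bits from positions 3,5,6,7: 1001

1001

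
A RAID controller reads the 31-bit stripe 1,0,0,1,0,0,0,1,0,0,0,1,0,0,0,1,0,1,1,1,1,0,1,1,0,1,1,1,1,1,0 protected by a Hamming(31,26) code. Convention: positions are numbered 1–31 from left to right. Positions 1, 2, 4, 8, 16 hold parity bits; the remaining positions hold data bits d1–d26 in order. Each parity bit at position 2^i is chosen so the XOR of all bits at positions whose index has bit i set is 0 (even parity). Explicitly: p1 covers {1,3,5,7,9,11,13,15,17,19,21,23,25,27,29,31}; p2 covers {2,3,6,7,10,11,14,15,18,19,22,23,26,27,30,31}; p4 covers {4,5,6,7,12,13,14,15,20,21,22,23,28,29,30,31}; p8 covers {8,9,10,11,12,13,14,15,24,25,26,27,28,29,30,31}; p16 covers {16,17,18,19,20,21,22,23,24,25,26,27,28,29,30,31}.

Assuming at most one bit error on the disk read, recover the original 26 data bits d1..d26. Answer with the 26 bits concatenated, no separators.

00000001000011110110111110

s1 (pos 1,3,5,7,9,11,13,15,17,19,21,23,25,27,29,31): 1⊕0⊕0⊕0⊕0⊕0⊕0⊕0⊕0⊕1⊕1⊕1⊕0⊕1⊕1⊕0 = 0
s2 (pos 2,3,6,7,10,11,14,15,18,19,22,23,26,27,30,31): 0⊕0⊕0⊕0⊕0⊕0⊕0⊕0⊕1⊕1⊕0⊕1⊕1⊕1⊕1⊕0 = 0
s4 (pos 4,5,6,7,12,13,14,15,20,21,22,23,28,29,30,31): 1⊕0⊕0⊕0⊕1⊕0⊕0⊕0⊕1⊕1⊕0⊕1⊕1⊕1⊕1⊕0 = 0
s8 (pos 8,9,10,11,12,13,14,15,24,25,26,27,28,29,30,31): 1⊕0⊕0⊕0⊕1⊕0⊕0⊕0⊕1⊕0⊕1⊕1⊕1⊕1⊕1⊕0 = 0
s16 (pos 16,17,18,19,20,21,22,23,24,25,26,27,28,29,30,31): 1⊕0⊕1⊕1⊕1⊕1⊕0⊕1⊕1⊕0⊕1⊕1⊕1⊕1⊕1⊕0 = 0
Syndrome s16…s1 = 00000 → no error.
Read data bits from positions 3,5,6,7,9,10,11,12,13,14,15,17,18,19,20,21,22,23,24,25,26,27,28,29,30,31: 00000001000011110110111110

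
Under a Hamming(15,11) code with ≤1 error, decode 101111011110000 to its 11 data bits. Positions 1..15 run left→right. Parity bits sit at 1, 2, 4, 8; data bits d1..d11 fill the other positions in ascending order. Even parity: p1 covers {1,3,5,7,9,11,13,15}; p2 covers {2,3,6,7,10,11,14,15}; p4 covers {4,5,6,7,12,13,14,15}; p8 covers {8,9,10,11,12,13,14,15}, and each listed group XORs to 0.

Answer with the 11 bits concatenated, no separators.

10101110000

s1 (pos 1,3,5,7,9,11,13,15): 1⊕1⊕1⊕0⊕1⊕1⊕0⊕0 = 1
s2 (pos 2,3,6,7,10,11,14,15): 0⊕1⊕1⊕0⊕1⊕1⊕0⊕0 = 0
s4 (pos 4,5,6,7,12,13,14,15): 1⊕1⊕1⊕0⊕0⊕0⊕0⊕0 = 1
s8 (pos 8,9,10,11,12,13,14,15): 1⊕1⊕1⊕1⊕0⊕0⊕0⊕0 = 0
Syndrome s8…s1 = 0101 → error at position 5.
Flip position 5: 101111011110000 → 101101011110000
Read data bits from positions 3,5,6,7,9,10,11,12,13,14,15: 10101110000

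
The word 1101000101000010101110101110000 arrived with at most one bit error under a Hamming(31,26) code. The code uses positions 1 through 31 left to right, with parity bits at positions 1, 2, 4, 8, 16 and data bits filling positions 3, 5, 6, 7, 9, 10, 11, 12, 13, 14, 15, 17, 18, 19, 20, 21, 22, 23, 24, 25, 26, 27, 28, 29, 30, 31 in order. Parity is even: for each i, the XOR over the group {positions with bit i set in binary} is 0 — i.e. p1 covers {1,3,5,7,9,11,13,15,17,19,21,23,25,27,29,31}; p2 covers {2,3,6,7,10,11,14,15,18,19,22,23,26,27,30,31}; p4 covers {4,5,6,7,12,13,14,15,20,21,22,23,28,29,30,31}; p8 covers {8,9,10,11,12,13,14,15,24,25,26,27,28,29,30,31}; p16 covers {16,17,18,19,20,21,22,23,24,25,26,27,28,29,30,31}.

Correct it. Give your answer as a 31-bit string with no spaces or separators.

s1 (pos 1,3,5,7,9,11,13,15,17,19,21,23,25,27,29,31): 1⊕0⊕0⊕0⊕0⊕0⊕0⊕1⊕1⊕1⊕1⊕1⊕1⊕1⊕0⊕0 = 0
s2 (pos 2,3,6,7,10,11,14,15,18,19,22,23,26,27,30,31): 1⊕0⊕0⊕0⊕1⊕0⊕0⊕1⊕0⊕1⊕0⊕1⊕1⊕1⊕0⊕0 = 1
s4 (pos 4,5,6,7,12,13,14,15,20,21,22,23,28,29,30,31): 1⊕0⊕0⊕0⊕0⊕0⊕0⊕1⊕1⊕1⊕0⊕1⊕0⊕0⊕0⊕0 = 1
s8 (pos 8,9,10,11,12,13,14,15,24,25,26,27,28,29,30,31): 1⊕0⊕1⊕0⊕0⊕0⊕0⊕1⊕0⊕1⊕1⊕1⊕0⊕0⊕0⊕0 = 0
s16 (pos 16,17,18,19,20,21,22,23,24,25,26,27,28,29,30,31): 0⊕1⊕0⊕1⊕1⊕1⊕0⊕1⊕0⊕1⊕1⊕1⊕0⊕0⊕0⊕0 = 0
Syndrome s16…s1 = 00110 → error at position 6.
Flip position 6: 1101000101000010101110101110000 → 1101010101000010101110101110000

1101010101000010101110101110000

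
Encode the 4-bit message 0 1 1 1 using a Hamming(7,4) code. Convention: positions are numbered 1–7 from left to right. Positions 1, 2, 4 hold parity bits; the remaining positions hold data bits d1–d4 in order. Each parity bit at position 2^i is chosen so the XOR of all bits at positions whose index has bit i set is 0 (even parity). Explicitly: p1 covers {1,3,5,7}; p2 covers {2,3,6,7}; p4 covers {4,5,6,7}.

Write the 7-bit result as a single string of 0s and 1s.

0001111

Place data at non-parity positions: p1 p2 0 p4 1 1 1
p1 (pos 1,3,5,7): XOR of data positions = 0⊕1⊕1 = 0
p2 (pos 2,3,6,7): XOR of data positions = 0⊕1⊕1 = 0
p4 (pos 4,5,6,7): XOR of data positions = 1⊕1⊕1 = 1
Codeword: 0001111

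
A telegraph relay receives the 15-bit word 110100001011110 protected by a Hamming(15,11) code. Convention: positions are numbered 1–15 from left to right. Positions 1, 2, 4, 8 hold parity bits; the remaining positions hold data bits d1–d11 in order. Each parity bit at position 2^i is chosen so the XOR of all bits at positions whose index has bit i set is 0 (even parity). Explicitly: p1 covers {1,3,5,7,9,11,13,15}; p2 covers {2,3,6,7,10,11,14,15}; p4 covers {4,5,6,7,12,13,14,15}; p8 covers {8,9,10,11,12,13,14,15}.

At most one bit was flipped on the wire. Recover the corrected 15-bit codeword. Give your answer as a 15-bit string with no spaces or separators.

s1 (pos 1,3,5,7,9,11,13,15): 1⊕0⊕0⊕0⊕1⊕1⊕1⊕0 = 0
s2 (pos 2,3,6,7,10,11,14,15): 1⊕0⊕0⊕0⊕0⊕1⊕1⊕0 = 1
s4 (pos 4,5,6,7,12,13,14,15): 1⊕0⊕0⊕0⊕1⊕1⊕1⊕0 = 0
s8 (pos 8,9,10,11,12,13,14,15): 0⊕1⊕0⊕1⊕1⊕1⊕1⊕0 = 1
Syndrome s8…s1 = 1010 → error at position 10.
Flip position 10: 110100001011110 → 110100001111110

110100001111110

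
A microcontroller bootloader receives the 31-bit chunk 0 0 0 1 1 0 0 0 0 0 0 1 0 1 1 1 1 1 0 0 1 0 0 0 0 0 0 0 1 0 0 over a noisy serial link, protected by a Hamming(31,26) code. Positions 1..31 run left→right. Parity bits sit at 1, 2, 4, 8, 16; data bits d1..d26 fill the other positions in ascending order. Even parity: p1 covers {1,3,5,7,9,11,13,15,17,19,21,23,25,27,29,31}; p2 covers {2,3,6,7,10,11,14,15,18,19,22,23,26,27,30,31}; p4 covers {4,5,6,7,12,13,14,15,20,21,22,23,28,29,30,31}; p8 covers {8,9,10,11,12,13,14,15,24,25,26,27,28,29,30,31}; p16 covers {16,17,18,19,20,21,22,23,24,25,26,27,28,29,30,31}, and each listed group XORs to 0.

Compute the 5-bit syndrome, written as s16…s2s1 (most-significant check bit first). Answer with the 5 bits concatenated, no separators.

s1 (pos 1,3,5,7,9,11,13,15,17,19,21,23,25,27,29,31): 0⊕0⊕1⊕0⊕0⊕0⊕0⊕1⊕1⊕0⊕1⊕0⊕0⊕0⊕1⊕0 = 1
s2 (pos 2,3,6,7,10,11,14,15,18,19,22,23,26,27,30,31): 0⊕0⊕0⊕0⊕0⊕0⊕1⊕1⊕1⊕0⊕0⊕0⊕0⊕0⊕0⊕0 = 1
s4 (pos 4,5,6,7,12,13,14,15,20,21,22,23,28,29,30,31): 1⊕1⊕0⊕0⊕1⊕0⊕1⊕1⊕0⊕1⊕0⊕0⊕0⊕1⊕0⊕0 = 1
s8 (pos 8,9,10,11,12,13,14,15,24,25,26,27,28,29,30,31): 0⊕0⊕0⊕0⊕1⊕0⊕1⊕1⊕0⊕0⊕0⊕0⊕0⊕1⊕0⊕0 = 0
s16 (pos 16,17,18,19,20,21,22,23,24,25,26,27,28,29,30,31): 1⊕1⊕1⊕0⊕0⊕1⊕0⊕0⊕0⊕0⊕0⊕0⊕0⊕1⊕0⊕0 = 1
Syndrome s16…s1 = 10111 → error at position 23.

10111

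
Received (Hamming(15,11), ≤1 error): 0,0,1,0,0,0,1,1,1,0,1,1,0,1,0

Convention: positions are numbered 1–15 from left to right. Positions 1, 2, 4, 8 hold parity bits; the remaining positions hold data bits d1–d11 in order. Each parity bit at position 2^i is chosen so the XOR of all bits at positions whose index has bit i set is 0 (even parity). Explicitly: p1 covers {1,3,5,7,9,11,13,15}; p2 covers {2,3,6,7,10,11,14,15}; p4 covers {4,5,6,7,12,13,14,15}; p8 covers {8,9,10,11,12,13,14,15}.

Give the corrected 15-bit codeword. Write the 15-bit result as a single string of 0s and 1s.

s1 (pos 1,3,5,7,9,11,13,15): 0⊕1⊕0⊕1⊕1⊕1⊕0⊕0 = 0
s2 (pos 2,3,6,7,10,11,14,15): 0⊕1⊕0⊕1⊕0⊕1⊕1⊕0 = 0
s4 (pos 4,5,6,7,12,13,14,15): 0⊕0⊕0⊕1⊕1⊕0⊕1⊕0 = 1
s8 (pos 8,9,10,11,12,13,14,15): 1⊕1⊕0⊕1⊕1⊕0⊕1⊕0 = 1
Syndrome s8…s1 = 1100 → error at position 12.
Flip position 12: 001000111011010 → 001000111010010

001000111010010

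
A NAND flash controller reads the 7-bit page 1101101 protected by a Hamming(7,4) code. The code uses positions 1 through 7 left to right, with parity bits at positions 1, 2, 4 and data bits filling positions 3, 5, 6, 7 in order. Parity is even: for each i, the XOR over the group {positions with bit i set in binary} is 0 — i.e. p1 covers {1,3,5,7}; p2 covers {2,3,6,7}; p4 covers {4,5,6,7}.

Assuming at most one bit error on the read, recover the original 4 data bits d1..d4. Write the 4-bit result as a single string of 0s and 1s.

0001

s1 (pos 1,3,5,7): 1⊕0⊕1⊕1 = 1
s2 (pos 2,3,6,7): 1⊕0⊕0⊕1 = 0
s4 (pos 4,5,6,7): 1⊕1⊕0⊕1 = 1
Syndrome s4…s1 = 101 → error at position 5.
Flip position 5: 1101101 → 1101001
Read data bits from positions 3,5,6,7: 0001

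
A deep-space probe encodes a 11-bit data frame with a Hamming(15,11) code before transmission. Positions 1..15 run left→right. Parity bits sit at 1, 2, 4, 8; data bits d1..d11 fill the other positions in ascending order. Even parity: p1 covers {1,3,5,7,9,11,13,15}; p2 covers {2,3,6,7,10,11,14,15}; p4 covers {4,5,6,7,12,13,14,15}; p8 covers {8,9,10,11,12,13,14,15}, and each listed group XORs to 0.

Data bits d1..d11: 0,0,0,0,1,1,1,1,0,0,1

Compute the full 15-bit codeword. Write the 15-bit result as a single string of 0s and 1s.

Place data at non-parity positions: p1 p2 0 p4 0 0 0 p8 1 1 1 1 0 0 1
p1 (pos 1,3,5,7,9,11,13,15): XOR of data positions = 0⊕0⊕0⊕1⊕1⊕0⊕1 = 1
p2 (pos 2,3,6,7,10,11,14,15): XOR of data positions = 0⊕0⊕0⊕1⊕1⊕0⊕1 = 1
p4 (pos 4,5,6,7,12,13,14,15): XOR of data positions = 0⊕0⊕0⊕1⊕0⊕0⊕1 = 0
p8 (pos 8,9,10,11,12,13,14,15): XOR of data positions = 1⊕1⊕1⊕1⊕0⊕0⊕1 = 1
Codeword: 110000011111001

110000011111001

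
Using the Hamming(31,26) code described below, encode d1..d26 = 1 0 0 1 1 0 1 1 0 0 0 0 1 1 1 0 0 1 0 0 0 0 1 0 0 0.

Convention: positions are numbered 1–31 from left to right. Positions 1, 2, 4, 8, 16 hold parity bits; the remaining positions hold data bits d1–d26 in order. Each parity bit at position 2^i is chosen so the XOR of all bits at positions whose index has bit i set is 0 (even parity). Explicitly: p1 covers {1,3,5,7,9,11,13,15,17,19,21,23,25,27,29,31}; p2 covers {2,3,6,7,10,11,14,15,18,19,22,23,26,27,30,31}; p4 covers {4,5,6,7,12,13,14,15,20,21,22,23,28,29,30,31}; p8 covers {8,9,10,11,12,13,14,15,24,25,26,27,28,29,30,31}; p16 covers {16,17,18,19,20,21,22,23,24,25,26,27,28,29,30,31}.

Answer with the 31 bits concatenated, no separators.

Place data at non-parity positions: p1 p2 1 p4 0 0 1 p8 1 0 1 1 0 0 0 p16 0 1 1 1 0 0 1 0 0 0 0 1 0 0 0
p1 (pos 1,3,5,7,9,11,13,15,17,19,21,23,25,27,29,31): XOR of data positions = 1⊕0⊕1⊕1⊕1⊕0⊕0⊕0⊕1⊕0⊕1⊕0⊕0⊕0⊕0 = 0
p2 (pos 2,3,6,7,10,11,14,15,18,19,22,23,26,27,30,31): XOR of data positions = 1⊕0⊕1⊕0⊕1⊕0⊕0⊕1⊕1⊕0⊕1⊕0⊕0⊕0⊕0 = 0
p4 (pos 4,5,6,7,12,13,14,15,20,21,22,23,28,29,30,31): XOR of data positions = 0⊕0⊕1⊕1⊕0⊕0⊕0⊕1⊕0⊕0⊕1⊕1⊕0⊕0⊕0 = 1
p8 (pos 8,9,10,11,12,13,14,15,24,25,26,27,28,29,30,31): XOR of data positions = 1⊕0⊕1⊕1⊕0⊕0⊕0⊕0⊕0⊕0⊕0⊕1⊕0⊕0⊕0 = 0
p16 (pos 16,17,18,19,20,21,22,23,24,25,26,27,28,29,30,31): XOR of data positions = 0⊕1⊕1⊕1⊕0⊕0⊕1⊕0⊕0⊕0⊕0⊕1⊕0⊕0⊕0 = 1
Codeword: 0011001010110001011100100001000

0011001010110001011100100001000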